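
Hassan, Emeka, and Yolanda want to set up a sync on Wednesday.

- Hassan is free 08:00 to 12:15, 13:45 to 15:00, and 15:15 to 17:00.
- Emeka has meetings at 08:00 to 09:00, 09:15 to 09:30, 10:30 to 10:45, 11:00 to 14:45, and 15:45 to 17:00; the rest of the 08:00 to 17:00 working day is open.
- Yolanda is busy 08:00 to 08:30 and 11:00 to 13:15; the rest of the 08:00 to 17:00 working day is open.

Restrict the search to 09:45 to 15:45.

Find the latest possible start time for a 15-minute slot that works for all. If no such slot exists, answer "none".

15:30

Emeka free within 08:00–17:00: 09:00–09:15, 09:30–10:30, 10:45–11:00, 14:45–15:45.
Yolanda free within 08:00–17:00: 08:30–11:00, 13:15–17:00.
Hassan ∩ Emeka: 09:00–09:15, 09:30–10:30, 10:45–11:00, 14:45–15:00, 15:15–15:45.
Hassan ∩ Emeka ∩ Yolanda: 09:00–09:15, 09:30–10:30, 10:45–11:00, 14:45–15:00, 15:15–15:45.
Restricted to 09:45–15:45: 09:45–10:30, 10:45–11:00, 14:45–15:00, 15:15–15:45.
Windows ≥ 15 min: 09:45–10:30, 10:45–11:00, 14:45–15:00, 15:15–15:45.
Latest start in the last window 15:15–15:45 is 15:45 − 15 min = 15:30.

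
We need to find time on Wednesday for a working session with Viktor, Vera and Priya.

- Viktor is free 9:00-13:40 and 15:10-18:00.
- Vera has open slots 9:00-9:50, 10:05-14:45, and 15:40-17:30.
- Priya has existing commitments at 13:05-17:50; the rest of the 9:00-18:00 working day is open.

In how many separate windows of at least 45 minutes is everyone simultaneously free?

2

Priya free within 09:00–18:00: 09:00–13:05, 17:50–18:00.
Viktor ∩ Vera: 09:00–09:50, 10:05–13:40, 15:40–17:30.
Viktor ∩ Vera ∩ Priya: 09:00–09:50, 10:05–13:05.
Windows ≥ 45 min: 09:00–09:50, 10:05–13:05.
That's 2 windows.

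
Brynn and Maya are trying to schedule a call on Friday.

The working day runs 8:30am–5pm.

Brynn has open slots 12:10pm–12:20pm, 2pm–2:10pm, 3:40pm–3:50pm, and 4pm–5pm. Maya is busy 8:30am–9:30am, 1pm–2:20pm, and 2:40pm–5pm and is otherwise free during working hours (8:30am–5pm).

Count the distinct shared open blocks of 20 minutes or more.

Maya free within 08:30–17:00: 09:30–13:00, 14:20–14:40.
Brynn ∩ Maya: 12:10–12:20.
Windows ≥ 20 min: (none).
That's 0 windows.

0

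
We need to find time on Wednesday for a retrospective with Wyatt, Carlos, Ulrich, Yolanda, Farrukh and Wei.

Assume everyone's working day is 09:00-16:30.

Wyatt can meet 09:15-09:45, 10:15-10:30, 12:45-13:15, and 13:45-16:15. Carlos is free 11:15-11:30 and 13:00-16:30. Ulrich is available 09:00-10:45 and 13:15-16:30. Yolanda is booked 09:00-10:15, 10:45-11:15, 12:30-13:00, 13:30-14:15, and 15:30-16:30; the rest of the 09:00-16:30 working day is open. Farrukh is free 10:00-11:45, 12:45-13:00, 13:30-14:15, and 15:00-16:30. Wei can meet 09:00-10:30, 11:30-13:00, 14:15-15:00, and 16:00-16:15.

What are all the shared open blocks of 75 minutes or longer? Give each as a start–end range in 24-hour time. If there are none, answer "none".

Yolanda free within 09:00–16:30: 10:15–10:45, 11:15–12:30, 13:00–13:30, 14:15–15:30.
Wyatt ∩ Carlos: 13:00–13:15, 13:45–16:15.
Wyatt ∩ Carlos ∩ Ulrich: 13:45–16:15.
Wyatt ∩ Carlos ∩ Ulrich ∩ Yolanda: 14:15–15:30.
Wyatt ∩ Carlos ∩ Ulrich ∩ Yolanda ∩ Farrukh: 15:00–15:30.
Wyatt ∩ Carlos ∩ Ulrich ∩ Yolanda ∩ Farrukh ∩ Wei: (none).
Windows ≥ 75 min: (none).

none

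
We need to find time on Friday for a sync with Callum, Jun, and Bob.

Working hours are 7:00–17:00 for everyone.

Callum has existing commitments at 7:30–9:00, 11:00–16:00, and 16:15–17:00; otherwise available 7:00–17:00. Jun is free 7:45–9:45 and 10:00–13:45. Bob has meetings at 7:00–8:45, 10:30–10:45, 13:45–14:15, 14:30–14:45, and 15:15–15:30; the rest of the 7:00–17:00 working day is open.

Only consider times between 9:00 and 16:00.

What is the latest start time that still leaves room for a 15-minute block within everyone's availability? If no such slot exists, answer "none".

Callum free within 07:00–17:00: 07:00–07:30, 09:00–11:00, 16:00–16:15.
Bob free within 07:00–17:00: 08:45–10:30, 10:45–13:45, 14:15–14:30, 14:45–15:15, 15:30–17:00.
Callum ∩ Jun: 09:00–09:45, 10:00–11:00.
Callum ∩ Jun ∩ Bob: 09:00–09:45, 10:00–10:30, 10:45–11:00.
Restricted to 09:00–16:00: 09:00–09:45, 10:00–10:30, 10:45–11:00.
Windows ≥ 15 min: 09:00–09:45, 10:00–10:30, 10:45–11:00.
Latest start in the last window 10:45–11:00 is 11:00 − 15 min = 10:45.

10:45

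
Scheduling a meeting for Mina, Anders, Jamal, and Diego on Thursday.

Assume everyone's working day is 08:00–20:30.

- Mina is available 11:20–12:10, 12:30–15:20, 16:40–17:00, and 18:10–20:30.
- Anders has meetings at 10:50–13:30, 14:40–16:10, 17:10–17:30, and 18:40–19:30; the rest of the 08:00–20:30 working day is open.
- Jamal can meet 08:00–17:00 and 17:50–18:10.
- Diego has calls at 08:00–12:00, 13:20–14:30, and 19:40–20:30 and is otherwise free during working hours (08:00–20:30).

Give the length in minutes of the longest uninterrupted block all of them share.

20 minutes

Anders free within 08:00–20:30: 08:00–10:50, 13:30–14:40, 16:10–17:10, 17:30–18:40, 19:30–20:30.
Diego free within 08:00–20:30: 12:00–13:20, 14:30–19:40.
Mina ∩ Anders: 13:30–14:40, 16:40–17:00, 18:10–18:40, 19:30–20:30.
Mina ∩ Anders ∩ Jamal: 13:30–14:40, 16:40–17:00.
Mina ∩ Anders ∩ Jamal ∩ Diego: 14:30–14:40, 16:40–17:00.
Common window lengths: 10, 20 min; longest is 20.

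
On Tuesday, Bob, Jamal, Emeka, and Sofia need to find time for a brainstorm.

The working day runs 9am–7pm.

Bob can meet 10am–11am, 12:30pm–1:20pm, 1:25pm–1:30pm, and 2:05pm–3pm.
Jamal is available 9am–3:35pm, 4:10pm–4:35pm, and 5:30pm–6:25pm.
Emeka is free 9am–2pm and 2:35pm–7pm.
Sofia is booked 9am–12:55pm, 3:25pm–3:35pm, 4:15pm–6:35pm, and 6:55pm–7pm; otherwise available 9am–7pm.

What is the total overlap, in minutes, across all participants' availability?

Sofia free within 09:00–19:00: 12:55–15:25, 15:35–16:15, 18:35–18:55.
Bob ∩ Jamal: 10:00–11:00, 12:30–13:20, 13:25–13:30, 14:05–15:00.
Bob ∩ Jamal ∩ Emeka: 10:00–11:00, 12:30–13:20, 13:25–13:30, 14:35–15:00.
Bob ∩ Jamal ∩ Emeka ∩ Sofia: 12:55–13:20, 13:25–13:30, 14:35–15:00.
Total common minutes: 25 + 5 + 25 = 55.

55 minutes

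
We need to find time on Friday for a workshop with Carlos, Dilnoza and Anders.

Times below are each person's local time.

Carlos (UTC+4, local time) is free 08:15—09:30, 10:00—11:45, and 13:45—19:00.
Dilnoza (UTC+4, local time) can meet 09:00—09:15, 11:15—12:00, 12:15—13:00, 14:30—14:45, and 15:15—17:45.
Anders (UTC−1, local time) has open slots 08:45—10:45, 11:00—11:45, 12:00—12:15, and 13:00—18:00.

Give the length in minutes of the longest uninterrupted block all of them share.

45 minutes

Carlos → UTC: 04:15–05:30, 06:00–07:45, 09:45–15:00.
Dilnoza → UTC: 05:00–05:15, 07:15–08:00, 08:15–09:00, 10:30–10:45, 11:15–13:45.
Anders → UTC: 09:45–11:45, 12:00–12:45, 13:00–13:15, 14:00–19:00.
Carlos ∩ Dilnoza: 05:00–05:15, 07:15–07:45, 10:30–10:45, 11:15–13:45.
Carlos ∩ Dilnoza ∩ Anders: 10:30–10:45, 11:15–11:45, 12:00–12:45, 13:00–13:15.
Common window lengths: 15, 30, 45, 15 min; longest is 45.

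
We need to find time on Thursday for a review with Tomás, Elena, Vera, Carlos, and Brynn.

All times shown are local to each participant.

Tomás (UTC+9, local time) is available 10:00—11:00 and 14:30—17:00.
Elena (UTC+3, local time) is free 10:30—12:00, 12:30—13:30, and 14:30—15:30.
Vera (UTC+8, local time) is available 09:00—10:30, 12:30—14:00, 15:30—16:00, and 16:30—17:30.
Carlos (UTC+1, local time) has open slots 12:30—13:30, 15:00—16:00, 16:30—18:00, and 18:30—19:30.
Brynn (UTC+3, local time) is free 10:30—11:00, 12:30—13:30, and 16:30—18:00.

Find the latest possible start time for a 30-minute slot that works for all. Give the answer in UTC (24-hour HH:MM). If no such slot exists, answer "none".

none

Tomás → UTC: 01:00–02:00, 05:30–08:00.
Elena → UTC: 07:30–09:00, 09:30–10:30, 11:30–12:30.
Vera → UTC: 01:00–02:30, 04:30–06:00, 07:30–08:00, 08:30–09:30.
Carlos → UTC: 11:30–12:30, 14:00–15:00, 15:30–17:00, 17:30–18:30.
Brynn → UTC: 07:30–08:00, 09:30–10:30, 13:30–15:00.
Tomás ∩ Elena: 07:30–08:00.
Tomás ∩ Elena ∩ Vera: 07:30–08:00.
Tomás ∩ Elena ∩ Vera ∩ Carlos: (none).
Tomás ∩ Elena ∩ Vera ∩ Carlos ∩ Brynn: (none).
Windows ≥ 30 min: (none).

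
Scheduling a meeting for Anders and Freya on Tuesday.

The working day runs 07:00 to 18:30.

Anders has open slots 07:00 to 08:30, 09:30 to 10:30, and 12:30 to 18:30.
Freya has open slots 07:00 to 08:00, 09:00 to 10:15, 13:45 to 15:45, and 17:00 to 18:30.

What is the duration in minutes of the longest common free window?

Anders ∩ Freya: 07:00–08:00, 09:30–10:15, 13:45–15:45, 17:00–18:30.
Common window lengths: 60, 45, 120, 90 min; longest is 120.

120 minutes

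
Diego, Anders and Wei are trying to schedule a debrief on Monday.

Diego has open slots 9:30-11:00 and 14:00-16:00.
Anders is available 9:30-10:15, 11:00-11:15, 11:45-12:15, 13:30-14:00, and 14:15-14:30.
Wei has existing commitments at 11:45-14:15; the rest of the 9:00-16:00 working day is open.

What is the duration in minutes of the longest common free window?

45 minutes

Wei free within 09:00–16:00: 09:00–11:45, 14:15–16:00.
Diego ∩ Anders: 09:30–10:15, 14:15–14:30.
Diego ∩ Anders ∩ Wei: 09:30–10:15, 14:15–14:30.
Common window lengths: 45, 15 min; longest is 45.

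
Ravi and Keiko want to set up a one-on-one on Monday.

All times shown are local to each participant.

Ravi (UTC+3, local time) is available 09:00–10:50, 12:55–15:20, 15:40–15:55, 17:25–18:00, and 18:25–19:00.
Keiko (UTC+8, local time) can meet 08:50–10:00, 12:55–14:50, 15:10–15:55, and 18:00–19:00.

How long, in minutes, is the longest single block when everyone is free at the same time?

60 minutes

Ravi → UTC: 06:00–07:50, 09:55–12:20, 12:40–12:55, 14:25–15:00, 15:25–16:00.
Keiko → UTC: 00:50–02:00, 04:55–06:50, 07:10–07:55, 10:00–11:00.
Ravi ∩ Keiko: 06:00–06:50, 07:10–07:50, 10:00–11:00.
Common window lengths: 50, 40, 60 min; longest is 60.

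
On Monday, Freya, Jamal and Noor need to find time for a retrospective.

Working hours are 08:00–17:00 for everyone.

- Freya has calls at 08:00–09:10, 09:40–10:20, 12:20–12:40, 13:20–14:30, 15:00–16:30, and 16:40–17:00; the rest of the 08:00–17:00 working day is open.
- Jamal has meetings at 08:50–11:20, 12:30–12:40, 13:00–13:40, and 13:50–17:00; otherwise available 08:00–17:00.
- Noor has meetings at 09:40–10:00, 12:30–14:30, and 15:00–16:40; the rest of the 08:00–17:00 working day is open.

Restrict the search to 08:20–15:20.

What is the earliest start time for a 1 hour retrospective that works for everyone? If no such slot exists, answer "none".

11:20

Freya free within 08:00–17:00: 09:10–09:40, 10:20–12:20, 12:40–13:20, 14:30–15:00, 16:30–16:40.
Jamal free within 08:00–17:00: 08:00–08:50, 11:20–12:30, 12:40–13:00, 13:40–13:50.
Noor free within 08:00–17:00: 08:00–09:40, 10:00–12:30, 14:30–15:00, 16:40–17:00.
Freya ∩ Jamal: 11:20–12:20, 12:40–13:00.
Freya ∩ Jamal ∩ Noor: 11:20–12:20.
Restricted to 08:20–15:20: 11:20–12:20.
Windows ≥ 60 min: 11:20–12:20.
Earliest such window starts at 11:20.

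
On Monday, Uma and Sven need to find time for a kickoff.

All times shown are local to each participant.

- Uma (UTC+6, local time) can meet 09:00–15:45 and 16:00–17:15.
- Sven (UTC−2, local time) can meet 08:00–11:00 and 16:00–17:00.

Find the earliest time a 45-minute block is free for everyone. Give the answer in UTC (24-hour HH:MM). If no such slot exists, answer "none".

Uma → UTC: 03:00–09:45, 10:00–11:15.
Sven → UTC: 10:00–13:00, 18:00–19:00.
Uma ∩ Sven: 10:00–11:15.
Windows ≥ 45 min: 10:00–11:15.
Earliest such window starts at 10:00.

10:00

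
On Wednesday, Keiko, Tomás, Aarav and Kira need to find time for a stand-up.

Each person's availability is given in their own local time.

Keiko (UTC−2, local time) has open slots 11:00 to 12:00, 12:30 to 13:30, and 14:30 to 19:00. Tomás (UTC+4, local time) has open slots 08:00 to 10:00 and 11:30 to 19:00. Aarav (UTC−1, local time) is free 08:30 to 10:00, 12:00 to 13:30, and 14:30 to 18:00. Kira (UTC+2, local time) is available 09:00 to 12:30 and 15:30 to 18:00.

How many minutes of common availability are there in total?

Keiko → UTC: 13:00–14:00, 14:30–15:30, 16:30–21:00.
Tomás → UTC: 04:00–06:00, 07:30–15:00.
Aarav → UTC: 09:30–11:00, 13:00–14:30, 15:30–19:00.
Kira → UTC: 07:00–10:30, 13:30–16:00.
Keiko ∩ Tomás: 13:00–14:00, 14:30–15:00.
Keiko ∩ Tomás ∩ Aarav: 13:00–14:00.
Keiko ∩ Tomás ∩ Aarav ∩ Kira: 13:30–14:00.
Total common minutes: 30.

30 minutes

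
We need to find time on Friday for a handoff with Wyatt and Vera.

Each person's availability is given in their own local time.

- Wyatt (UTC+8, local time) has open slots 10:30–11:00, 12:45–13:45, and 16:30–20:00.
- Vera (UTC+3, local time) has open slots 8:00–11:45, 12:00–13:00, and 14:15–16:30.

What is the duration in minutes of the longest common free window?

Wyatt → UTC: 02:30–03:00, 04:45–05:45, 08:30–12:00.
Vera → UTC: 05:00–08:45, 09:00–10:00, 11:15–13:30.
Wyatt ∩ Vera: 05:00–05:45, 08:30–08:45, 09:00–10:00, 11:15–12:00.
Common window lengths: 45, 15, 60, 45 min; longest is 60.

60 minutes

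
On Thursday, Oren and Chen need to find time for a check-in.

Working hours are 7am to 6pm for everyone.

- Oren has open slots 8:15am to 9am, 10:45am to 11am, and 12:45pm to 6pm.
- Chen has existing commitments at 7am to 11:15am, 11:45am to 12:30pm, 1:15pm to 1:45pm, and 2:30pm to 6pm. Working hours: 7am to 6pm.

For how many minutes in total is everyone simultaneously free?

75 minutes

Chen free within 07:00–18:00: 11:15–11:45, 12:30–13:15, 13:45–14:30.
Oren ∩ Chen: 12:45–13:15, 13:45–14:30.
Total common minutes: 30 + 45 = 75.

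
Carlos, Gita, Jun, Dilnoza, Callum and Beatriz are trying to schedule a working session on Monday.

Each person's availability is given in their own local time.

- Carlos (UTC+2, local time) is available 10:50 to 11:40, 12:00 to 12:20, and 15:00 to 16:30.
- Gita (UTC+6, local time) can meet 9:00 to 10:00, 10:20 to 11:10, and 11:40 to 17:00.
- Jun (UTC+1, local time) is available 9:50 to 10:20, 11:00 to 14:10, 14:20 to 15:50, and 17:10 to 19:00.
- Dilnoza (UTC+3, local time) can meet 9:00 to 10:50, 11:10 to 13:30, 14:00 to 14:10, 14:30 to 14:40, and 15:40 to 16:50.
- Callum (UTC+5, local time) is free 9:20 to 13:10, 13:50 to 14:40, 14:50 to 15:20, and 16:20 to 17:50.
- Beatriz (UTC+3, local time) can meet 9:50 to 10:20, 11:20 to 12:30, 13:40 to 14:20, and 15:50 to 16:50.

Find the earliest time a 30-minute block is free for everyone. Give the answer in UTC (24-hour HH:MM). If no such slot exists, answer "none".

Carlos → UTC: 08:50–09:40, 10:00–10:20, 13:00–14:30.
Gita → UTC: 03:00–04:00, 04:20–05:10, 05:40–11:00.
Jun → UTC: 08:50–09:20, 10:00–13:10, 13:20–14:50, 16:10–18:00.
Dilnoza → UTC: 06:00–07:50, 08:10–10:30, 11:00–11:10, 11:30–11:40, 12:40–13:50.
Callum → UTC: 04:20–08:10, 08:50–09:40, 09:50–10:20, 11:20–12:50.
Beatriz → UTC: 06:50–07:20, 08:20–09:30, 10:40–11:20, 12:50–13:50.
Carlos ∩ Gita: 08:50–09:40, 10:00–10:20.
Carlos ∩ Gita ∩ Jun: 08:50–09:20, 10:00–10:20.
Carlos ∩ Gita ∩ Jun ∩ Dilnoza: 08:50–09:20, 10:00–10:20.
Carlos ∩ Gita ∩ Jun ∩ Dilnoza ∩ Callum: 08:50–09:20, 10:00–10:20.
Carlos ∩ Gita ∩ Jun ∩ Dilnoza ∩ Callum ∩ Beatriz: 08:50–09:20.
Windows ≥ 30 min: 08:50–09:20.
Earliest such window starts at 08:50.

08:50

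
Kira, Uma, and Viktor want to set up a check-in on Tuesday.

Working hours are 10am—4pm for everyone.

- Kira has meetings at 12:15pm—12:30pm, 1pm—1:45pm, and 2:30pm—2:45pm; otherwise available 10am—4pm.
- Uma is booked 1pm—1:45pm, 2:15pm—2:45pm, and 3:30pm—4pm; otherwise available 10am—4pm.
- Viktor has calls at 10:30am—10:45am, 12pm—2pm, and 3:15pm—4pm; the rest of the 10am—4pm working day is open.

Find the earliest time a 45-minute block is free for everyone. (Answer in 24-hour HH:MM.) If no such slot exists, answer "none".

10:45

Kira free within 10:00–16:00: 10:00–12:15, 12:30–13:00, 13:45–14:30, 14:45–16:00.
Uma free within 10:00–16:00: 10:00–13:00, 13:45–14:15, 14:45–15:30.
Viktor free within 10:00–16:00: 10:00–10:30, 10:45–12:00, 14:00–15:15.
Kira ∩ Uma: 10:00–12:15, 12:30–13:00, 13:45–14:15, 14:45–15:30.
Kira ∩ Uma ∩ Viktor: 10:00–10:30, 10:45–12:00, 14:00–14:15, 14:45–15:15.
Windows ≥ 45 min: 10:45–12:00.
Earliest such window starts at 10:45.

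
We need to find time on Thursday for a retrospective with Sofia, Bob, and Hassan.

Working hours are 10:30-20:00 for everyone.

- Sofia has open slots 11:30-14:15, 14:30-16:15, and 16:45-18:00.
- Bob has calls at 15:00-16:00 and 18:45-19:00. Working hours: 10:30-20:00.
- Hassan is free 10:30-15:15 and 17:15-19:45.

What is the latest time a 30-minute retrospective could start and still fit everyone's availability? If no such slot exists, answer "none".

17:30

Bob free within 10:30–20:00: 10:30–15:00, 16:00–18:45, 19:00–20:00.
Sofia ∩ Bob: 11:30–14:15, 14:30–15:00, 16:00–16:15, 16:45–18:00.
Sofia ∩ Bob ∩ Hassan: 11:30–14:15, 14:30–15:00, 17:15–18:00.
Windows ≥ 30 min: 11:30–14:15, 14:30–15:00, 17:15–18:00.
Latest start in the last window 17:15–18:00 is 18:00 − 30 min = 17:30.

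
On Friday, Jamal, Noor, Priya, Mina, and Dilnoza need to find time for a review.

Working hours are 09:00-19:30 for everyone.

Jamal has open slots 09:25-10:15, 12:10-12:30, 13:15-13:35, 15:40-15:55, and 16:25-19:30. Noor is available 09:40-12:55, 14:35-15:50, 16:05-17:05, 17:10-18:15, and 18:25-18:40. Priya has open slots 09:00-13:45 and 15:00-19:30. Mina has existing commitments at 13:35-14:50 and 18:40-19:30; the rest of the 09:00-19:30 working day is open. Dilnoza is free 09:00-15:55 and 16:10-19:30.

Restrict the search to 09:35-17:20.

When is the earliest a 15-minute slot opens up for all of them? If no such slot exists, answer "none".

Mina free within 09:00–19:30: 09:00–13:35, 14:50–18:40.
Jamal ∩ Noor: 09:40–10:15, 12:10–12:30, 15:40–15:50, 16:25–17:05, 17:10–18:15, 18:25–18:40.
Jamal ∩ Noor ∩ Priya: 09:40–10:15, 12:10–12:30, 15:40–15:50, 16:25–17:05, 17:10–18:15, 18:25–18:40.
Jamal ∩ Noor ∩ Priya ∩ Mina: 09:40–10:15, 12:10–12:30, 15:40–15:50, 16:25–17:05, 17:10–18:15, 18:25–18:40.
Jamal ∩ Noor ∩ Priya ∩ Mina ∩ Dilnoza: 09:40–10:15, 12:10–12:30, 15:40–15:50, 16:25–17:05, 17:10–18:15, 18:25–18:40.
Restricted to 09:35–17:20: 09:40–10:15, 12:10–12:30, 15:40–15:50, 16:25–17:05, 17:10–17:20.
Windows ≥ 15 min: 09:40–10:15, 12:10–12:30, 16:25–17:05.
Earliest such window starts at 09:40.

09:40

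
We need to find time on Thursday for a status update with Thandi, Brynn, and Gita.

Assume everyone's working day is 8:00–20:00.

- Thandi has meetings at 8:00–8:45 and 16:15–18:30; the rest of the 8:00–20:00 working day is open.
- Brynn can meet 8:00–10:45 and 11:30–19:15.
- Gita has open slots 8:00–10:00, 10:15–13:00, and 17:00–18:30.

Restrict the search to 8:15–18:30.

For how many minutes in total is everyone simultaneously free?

Thandi free within 08:00–20:00: 08:45–16:15, 18:30–20:00.
Thandi ∩ Brynn: 08:45–10:45, 11:30–16:15, 18:30–19:15.
Thandi ∩ Brynn ∩ Gita: 08:45–10:00, 10:15–10:45, 11:30–13:00.
Restricted to 08:15–18:30: 08:45–10:00, 10:15–10:45, 11:30–13:00.
Total common minutes: 75 + 30 + 90 = 195.

195 minutes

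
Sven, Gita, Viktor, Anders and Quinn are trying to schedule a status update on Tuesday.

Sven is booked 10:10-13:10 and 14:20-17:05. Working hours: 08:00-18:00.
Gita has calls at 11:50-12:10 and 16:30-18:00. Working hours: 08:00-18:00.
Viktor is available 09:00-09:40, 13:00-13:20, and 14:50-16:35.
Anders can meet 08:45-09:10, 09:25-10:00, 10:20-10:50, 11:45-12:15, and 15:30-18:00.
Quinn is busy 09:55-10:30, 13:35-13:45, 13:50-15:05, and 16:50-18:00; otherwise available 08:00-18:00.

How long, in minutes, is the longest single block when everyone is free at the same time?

Sven free within 08:00–18:00: 08:00–10:10, 13:10–14:20, 17:05–18:00.
Gita free within 08:00–18:00: 08:00–11:50, 12:10–16:30.
Quinn free within 08:00–18:00: 08:00–09:55, 10:30–13:35, 13:45–13:50, 15:05–16:50.
Sven ∩ Gita: 08:00–10:10, 13:10–14:20.
Sven ∩ Gita ∩ Viktor: 09:00–09:40, 13:10–13:20.
Sven ∩ Gita ∩ Viktor ∩ Anders: 09:00–09:10, 09:25–09:40.
Sven ∩ Gita ∩ Viktor ∩ Anders ∩ Quinn: 09:00–09:10, 09:25–09:40.
Common window lengths: 10, 15 min; longest is 15.

15 minutes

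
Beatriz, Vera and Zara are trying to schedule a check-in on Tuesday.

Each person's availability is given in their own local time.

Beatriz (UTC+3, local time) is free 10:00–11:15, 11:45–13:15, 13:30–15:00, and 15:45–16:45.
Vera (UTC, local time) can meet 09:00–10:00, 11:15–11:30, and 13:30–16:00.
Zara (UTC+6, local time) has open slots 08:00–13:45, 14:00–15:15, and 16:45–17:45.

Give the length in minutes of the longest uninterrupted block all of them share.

15 minutes

Beatriz → UTC: 07:00–08:15, 08:45–10:15, 10:30–12:00, 12:45–13:45.
Vera → UTC: 09:00–10:00, 11:15–11:30, 13:30–16:00.
Zara → UTC: 02:00–07:45, 08:00–09:15, 10:45–11:45.
Beatriz ∩ Vera: 09:00–10:00, 11:15–11:30, 13:30–13:45.
Beatriz ∩ Vera ∩ Zara: 09:00–09:15, 11:15–11:30.
Common window lengths: 15, 15 min; longest is 15.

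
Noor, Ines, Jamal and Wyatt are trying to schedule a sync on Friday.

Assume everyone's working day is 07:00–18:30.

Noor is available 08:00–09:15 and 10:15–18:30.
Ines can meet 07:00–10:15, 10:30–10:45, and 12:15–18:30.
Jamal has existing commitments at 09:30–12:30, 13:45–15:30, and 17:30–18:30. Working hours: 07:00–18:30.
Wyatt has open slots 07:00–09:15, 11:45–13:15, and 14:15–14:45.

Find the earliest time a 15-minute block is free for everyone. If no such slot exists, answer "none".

Jamal free within 07:00–18:30: 07:00–09:30, 12:30–13:45, 15:30–17:30.
Noor ∩ Ines: 08:00–09:15, 10:30–10:45, 12:15–18:30.
Noor ∩ Ines ∩ Jamal: 08:00–09:15, 12:30–13:45, 15:30–17:30.
Noor ∩ Ines ∩ Jamal ∩ Wyatt: 08:00–09:15, 12:30–13:15.
Windows ≥ 15 min: 08:00–09:15, 12:30–13:15.
Earliest such window starts at 08:00.

08:00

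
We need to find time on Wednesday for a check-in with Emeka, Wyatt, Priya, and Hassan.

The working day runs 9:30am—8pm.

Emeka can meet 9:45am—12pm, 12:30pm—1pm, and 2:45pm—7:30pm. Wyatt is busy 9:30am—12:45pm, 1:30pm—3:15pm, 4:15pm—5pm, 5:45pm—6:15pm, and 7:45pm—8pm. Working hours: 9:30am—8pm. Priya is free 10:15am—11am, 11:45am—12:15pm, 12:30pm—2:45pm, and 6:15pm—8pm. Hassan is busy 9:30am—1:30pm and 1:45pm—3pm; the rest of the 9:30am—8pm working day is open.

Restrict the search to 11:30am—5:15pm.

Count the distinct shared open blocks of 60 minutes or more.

0

Wyatt free within 09:30–20:00: 12:45–13:30, 15:15–16:15, 17:00–17:45, 18:15–19:45.
Hassan free within 09:30–20:00: 13:30–13:45, 15:00–20:00.
Emeka ∩ Wyatt: 12:45–13:00, 15:15–16:15, 17:00–17:45, 18:15–19:30.
Emeka ∩ Wyatt ∩ Priya: 12:45–13:00, 18:15–19:30.
Emeka ∩ Wyatt ∩ Priya ∩ Hassan: 18:15–19:30.
Restricted to 11:30–17:15: (none).
Windows ≥ 60 min: (none).
That's 0 windows.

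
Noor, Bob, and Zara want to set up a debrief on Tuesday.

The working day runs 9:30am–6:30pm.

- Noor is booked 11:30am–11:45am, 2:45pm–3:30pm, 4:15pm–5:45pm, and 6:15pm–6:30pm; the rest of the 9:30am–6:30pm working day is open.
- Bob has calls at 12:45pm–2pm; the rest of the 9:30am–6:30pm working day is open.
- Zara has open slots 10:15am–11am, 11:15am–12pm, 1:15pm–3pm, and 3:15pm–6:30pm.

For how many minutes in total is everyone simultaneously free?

195 minutes

Noor free within 09:30–18:30: 09:30–11:30, 11:45–14:45, 15:30–16:15, 17:45–18:15.
Bob free within 09:30–18:30: 09:30–12:45, 14:00–18:30.
Noor ∩ Bob: 09:30–11:30, 11:45–12:45, 14:00–14:45, 15:30–16:15, 17:45–18:15.
Noor ∩ Bob ∩ Zara: 10:15–11:00, 11:15–11:30, 11:45–12:00, 14:00–14:45, 15:30–16:15, 17:45–18:15.
Total common minutes: 45 + 15 + 15 + 45 + 45 + 30 = 195.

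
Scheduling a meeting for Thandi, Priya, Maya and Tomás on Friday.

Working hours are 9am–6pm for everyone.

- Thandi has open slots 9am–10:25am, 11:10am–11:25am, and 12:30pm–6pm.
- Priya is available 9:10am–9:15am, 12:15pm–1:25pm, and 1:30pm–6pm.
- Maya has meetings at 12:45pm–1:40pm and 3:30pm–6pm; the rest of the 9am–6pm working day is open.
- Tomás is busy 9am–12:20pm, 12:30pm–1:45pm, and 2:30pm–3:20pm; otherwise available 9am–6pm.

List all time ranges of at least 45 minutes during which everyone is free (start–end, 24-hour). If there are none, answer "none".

13:45–14:30

Maya free within 09:00–18:00: 09:00–12:45, 13:40–15:30.
Tomás free within 09:00–18:00: 12:20–12:30, 13:45–14:30, 15:20–18:00.
Thandi ∩ Priya: 09:10–09:15, 12:30–13:25, 13:30–18:00.
Thandi ∩ Priya ∩ Maya: 09:10–09:15, 12:30–12:45, 13:40–15:30.
Thandi ∩ Priya ∩ Maya ∩ Tomás: 13:45–14:30, 15:20–15:30.
Windows ≥ 45 min: 13:45–14:30.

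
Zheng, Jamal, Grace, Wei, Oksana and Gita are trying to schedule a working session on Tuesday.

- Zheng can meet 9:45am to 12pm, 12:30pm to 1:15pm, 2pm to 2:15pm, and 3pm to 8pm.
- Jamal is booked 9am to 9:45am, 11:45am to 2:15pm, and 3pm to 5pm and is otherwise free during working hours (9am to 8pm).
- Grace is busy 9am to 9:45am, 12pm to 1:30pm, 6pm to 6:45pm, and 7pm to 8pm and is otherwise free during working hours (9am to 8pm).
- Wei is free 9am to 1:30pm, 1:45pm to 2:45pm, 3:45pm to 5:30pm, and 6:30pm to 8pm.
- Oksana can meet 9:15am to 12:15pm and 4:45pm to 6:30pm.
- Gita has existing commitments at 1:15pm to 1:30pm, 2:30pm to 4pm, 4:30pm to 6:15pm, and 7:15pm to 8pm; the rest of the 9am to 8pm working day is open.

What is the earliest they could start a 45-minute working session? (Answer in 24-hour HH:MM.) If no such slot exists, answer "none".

Jamal free within 09:00–20:00: 09:45–11:45, 14:15–15:00, 17:00–20:00.
Grace free within 09:00–20:00: 09:45–12:00, 13:30–18:00, 18:45–19:00.
Gita free within 09:00–20:00: 09:00–13:15, 13:30–14:30, 16:00–16:30, 18:15–19:15.
Zheng ∩ Jamal: 09:45–11:45, 17:00–20:00.
Zheng ∩ Jamal ∩ Grace: 09:45–11:45, 17:00–18:00, 18:45–19:00.
Zheng ∩ Jamal ∩ Grace ∩ Wei: 09:45–11:45, 17:00–17:30, 18:45–19:00.
Zheng ∩ Jamal ∩ Grace ∩ Wei ∩ Oksana: 09:45–11:45, 17:00–17:30.
Zheng ∩ Jamal ∩ Grace ∩ Wei ∩ Oksana ∩ Gita: 09:45–11:45.
Windows ≥ 45 min: 09:45–11:45.
Earliest such window starts at 09:45.

09:45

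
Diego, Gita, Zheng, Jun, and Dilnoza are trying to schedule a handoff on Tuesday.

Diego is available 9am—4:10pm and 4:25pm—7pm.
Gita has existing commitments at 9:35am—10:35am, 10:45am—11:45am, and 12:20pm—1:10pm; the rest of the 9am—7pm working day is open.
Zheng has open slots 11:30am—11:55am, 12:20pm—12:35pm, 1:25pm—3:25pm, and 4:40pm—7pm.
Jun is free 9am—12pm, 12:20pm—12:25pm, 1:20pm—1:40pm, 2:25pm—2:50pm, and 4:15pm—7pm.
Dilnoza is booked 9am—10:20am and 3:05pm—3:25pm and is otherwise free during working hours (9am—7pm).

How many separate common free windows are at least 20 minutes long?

2

Gita free within 09:00–19:00: 09:00–09:35, 10:35–10:45, 11:45–12:20, 13:10–19:00.
Dilnoza free within 09:00–19:00: 10:20–15:05, 15:25–19:00.
Diego ∩ Gita: 09:00–09:35, 10:35–10:45, 11:45–12:20, 13:10–16:10, 16:25–19:00.
Diego ∩ Gita ∩ Zheng: 11:45–11:55, 13:25–15:25, 16:40–19:00.
Diego ∩ Gita ∩ Zheng ∩ Jun: 11:45–11:55, 13:25–13:40, 14:25–14:50, 16:40–19:00.
Diego ∩ Gita ∩ Zheng ∩ Jun ∩ Dilnoza: 11:45–11:55, 13:25–13:40, 14:25–14:50, 16:40–19:00.
Windows ≥ 20 min: 14:25–14:50, 16:40–19:00.
That's 2 windows.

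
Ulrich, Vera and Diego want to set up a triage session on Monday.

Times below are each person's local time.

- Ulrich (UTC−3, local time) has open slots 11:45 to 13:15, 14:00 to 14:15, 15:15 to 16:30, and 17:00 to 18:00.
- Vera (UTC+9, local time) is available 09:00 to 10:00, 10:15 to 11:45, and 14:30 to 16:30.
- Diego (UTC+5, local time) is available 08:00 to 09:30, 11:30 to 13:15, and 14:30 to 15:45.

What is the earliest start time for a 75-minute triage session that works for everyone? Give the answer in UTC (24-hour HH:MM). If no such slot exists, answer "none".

none

Ulrich → UTC: 14:45–16:15, 17:00–17:15, 18:15–19:30, 20:00–21:00.
Vera → UTC: 00:00–01:00, 01:15–02:45, 05:30–07:30.
Diego → UTC: 03:00–04:30, 06:30–08:15, 09:30–10:45.
Ulrich ∩ Vera: (none).
Ulrich ∩ Vera ∩ Diego: (none).
Windows ≥ 75 min: (none).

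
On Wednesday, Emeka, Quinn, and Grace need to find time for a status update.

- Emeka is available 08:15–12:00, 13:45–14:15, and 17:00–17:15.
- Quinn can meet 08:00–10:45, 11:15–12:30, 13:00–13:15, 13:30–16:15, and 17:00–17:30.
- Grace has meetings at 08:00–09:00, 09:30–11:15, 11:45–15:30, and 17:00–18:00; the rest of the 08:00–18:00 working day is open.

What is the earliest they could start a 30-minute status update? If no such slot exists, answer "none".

09:00

Grace free within 08:00–18:00: 09:00–09:30, 11:15–11:45, 15:30–17:00.
Emeka ∩ Quinn: 08:15–10:45, 11:15–12:00, 13:45–14:15, 17:00–17:15.
Emeka ∩ Quinn ∩ Grace: 09:00–09:30, 11:15–11:45.
Windows ≥ 30 min: 09:00–09:30, 11:15–11:45.
Earliest such window starts at 09:00.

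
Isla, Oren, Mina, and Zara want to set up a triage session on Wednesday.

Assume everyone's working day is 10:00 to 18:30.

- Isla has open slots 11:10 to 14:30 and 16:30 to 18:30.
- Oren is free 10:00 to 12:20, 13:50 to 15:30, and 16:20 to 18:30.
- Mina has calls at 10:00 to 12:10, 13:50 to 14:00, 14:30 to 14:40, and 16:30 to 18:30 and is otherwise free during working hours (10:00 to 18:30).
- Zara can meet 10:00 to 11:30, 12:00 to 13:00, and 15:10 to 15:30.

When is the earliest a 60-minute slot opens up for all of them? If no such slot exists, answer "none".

Mina free within 10:00–18:30: 12:10–13:50, 14:00–14:30, 14:40–16:30.
Isla ∩ Oren: 11:10–12:20, 13:50–14:30, 16:30–18:30.
Isla ∩ Oren ∩ Mina: 12:10–12:20, 14:00–14:30.
Isla ∩ Oren ∩ Mina ∩ Zara: 12:10–12:20.
Windows ≥ 60 min: (none).

none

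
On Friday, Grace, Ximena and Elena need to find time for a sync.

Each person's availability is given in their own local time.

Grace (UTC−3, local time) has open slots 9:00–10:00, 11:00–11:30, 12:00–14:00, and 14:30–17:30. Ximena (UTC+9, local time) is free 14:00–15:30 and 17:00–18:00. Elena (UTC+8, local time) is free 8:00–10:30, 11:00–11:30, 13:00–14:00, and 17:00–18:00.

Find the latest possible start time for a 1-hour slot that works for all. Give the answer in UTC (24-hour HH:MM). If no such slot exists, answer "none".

none

Grace → UTC: 12:00–13:00, 14:00–14:30, 15:00–17:00, 17:30–20:30.
Ximena → UTC: 05:00–06:30, 08:00–09:00.
Elena → UTC: 00:00–02:30, 03:00–03:30, 05:00–06:00, 09:00–10:00.
Grace ∩ Ximena: (none).
Grace ∩ Ximena ∩ Elena: (none).
Windows ≥ 60 min: (none).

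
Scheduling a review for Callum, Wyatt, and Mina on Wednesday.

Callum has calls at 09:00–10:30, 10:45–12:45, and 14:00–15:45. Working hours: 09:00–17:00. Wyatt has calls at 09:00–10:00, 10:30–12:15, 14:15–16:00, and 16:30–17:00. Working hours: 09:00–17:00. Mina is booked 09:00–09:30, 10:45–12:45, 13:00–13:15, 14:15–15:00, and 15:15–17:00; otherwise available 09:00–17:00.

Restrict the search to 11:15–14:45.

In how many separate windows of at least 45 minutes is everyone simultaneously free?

1

Callum free within 09:00–17:00: 10:30–10:45, 12:45–14:00, 15:45–17:00.
Wyatt free within 09:00–17:00: 10:00–10:30, 12:15–14:15, 16:00–16:30.
Mina free within 09:00–17:00: 09:30–10:45, 12:45–13:00, 13:15–14:15, 15:00–15:15.
Callum ∩ Wyatt: 12:45–14:00, 16:00–16:30.
Callum ∩ Wyatt ∩ Mina: 12:45–13:00, 13:15–14:00.
Restricted to 11:15–14:45: 12:45–13:00, 13:15–14:00.
Windows ≥ 45 min: 13:15–14:00.
That's 1 window.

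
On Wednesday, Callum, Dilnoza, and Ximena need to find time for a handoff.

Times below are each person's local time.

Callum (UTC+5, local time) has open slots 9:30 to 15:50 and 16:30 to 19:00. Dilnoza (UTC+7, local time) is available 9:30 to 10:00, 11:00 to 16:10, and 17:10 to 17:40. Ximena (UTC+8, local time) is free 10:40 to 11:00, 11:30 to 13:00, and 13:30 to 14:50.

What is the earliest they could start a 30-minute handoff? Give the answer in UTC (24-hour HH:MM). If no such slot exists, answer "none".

Callum → UTC: 04:30–10:50, 11:30–14:00.
Dilnoza → UTC: 02:30–03:00, 04:00–09:10, 10:10–10:40.
Ximena → UTC: 02:40–03:00, 03:30–05:00, 05:30–06:50.
Callum ∩ Dilnoza: 04:30–09:10, 10:10–10:40.
Callum ∩ Dilnoza ∩ Ximena: 04:30–05:00, 05:30–06:50.
Windows ≥ 30 min: 04:30–05:00, 05:30–06:50.
Earliest such window starts at 04:30.

04:30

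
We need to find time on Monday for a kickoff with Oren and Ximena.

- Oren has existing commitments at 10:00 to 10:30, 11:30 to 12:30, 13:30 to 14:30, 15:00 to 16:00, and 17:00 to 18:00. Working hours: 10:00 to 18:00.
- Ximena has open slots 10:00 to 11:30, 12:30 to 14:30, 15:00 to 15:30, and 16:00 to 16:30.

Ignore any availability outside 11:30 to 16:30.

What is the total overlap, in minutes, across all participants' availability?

90 minutes

Oren free within 10:00–18:00: 10:30–11:30, 12:30–13:30, 14:30–15:00, 16:00–17:00.
Oren ∩ Ximena: 10:30–11:30, 12:30–13:30, 16:00–16:30.
Restricted to 11:30–16:30: 12:30–13:30, 16:00–16:30.
Total common minutes: 60 + 30 = 90.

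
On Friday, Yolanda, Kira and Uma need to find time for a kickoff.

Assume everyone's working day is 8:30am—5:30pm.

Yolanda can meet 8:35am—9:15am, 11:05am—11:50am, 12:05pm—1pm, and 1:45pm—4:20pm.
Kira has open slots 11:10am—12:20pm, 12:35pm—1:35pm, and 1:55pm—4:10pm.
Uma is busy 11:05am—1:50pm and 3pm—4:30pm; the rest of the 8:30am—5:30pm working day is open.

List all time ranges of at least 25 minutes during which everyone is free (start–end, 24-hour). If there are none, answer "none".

Uma free within 08:30–17:30: 08:30–11:05, 13:50–15:00, 16:30–17:30.
Yolanda ∩ Kira: 11:10–11:50, 12:05–12:20, 12:35–13:00, 13:55–16:10.
Yolanda ∩ Kira ∩ Uma: 13:55–15:00.
Windows ≥ 25 min: 13:55–15:00.

13:55–15:00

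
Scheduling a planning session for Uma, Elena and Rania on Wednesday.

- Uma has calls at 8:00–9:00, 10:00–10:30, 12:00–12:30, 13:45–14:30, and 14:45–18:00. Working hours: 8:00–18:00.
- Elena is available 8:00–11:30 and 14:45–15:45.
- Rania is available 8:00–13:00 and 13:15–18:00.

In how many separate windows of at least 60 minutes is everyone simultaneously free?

2

Uma free within 08:00–18:00: 09:00–10:00, 10:30–12:00, 12:30–13:45, 14:30–14:45.
Uma ∩ Elena: 09:00–10:00, 10:30–11:30.
Uma ∩ Elena ∩ Rania: 09:00–10:00, 10:30–11:30.
Windows ≥ 60 min: 09:00–10:00, 10:30–11:30.
That's 2 windows.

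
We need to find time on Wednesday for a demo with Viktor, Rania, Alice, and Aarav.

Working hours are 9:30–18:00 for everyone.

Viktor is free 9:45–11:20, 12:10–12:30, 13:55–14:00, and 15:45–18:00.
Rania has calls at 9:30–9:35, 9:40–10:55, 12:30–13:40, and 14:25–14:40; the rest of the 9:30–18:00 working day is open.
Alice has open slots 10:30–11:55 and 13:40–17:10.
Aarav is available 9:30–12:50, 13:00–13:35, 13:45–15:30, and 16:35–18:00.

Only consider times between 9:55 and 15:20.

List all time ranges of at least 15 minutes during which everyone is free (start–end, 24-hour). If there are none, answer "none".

Rania free within 09:30–18:00: 09:35–09:40, 10:55–12:30, 13:40–14:25, 14:40–18:00.
Viktor ∩ Rania: 10:55–11:20, 12:10–12:30, 13:55–14:00, 15:45–18:00.
Viktor ∩ Rania ∩ Alice: 10:55–11:20, 13:55–14:00, 15:45–17:10.
Viktor ∩ Rania ∩ Alice ∩ Aarav: 10:55–11:20, 13:55–14:00, 16:35–17:10.
Restricted to 09:55–15:20: 10:55–11:20, 13:55–14:00.
Windows ≥ 15 min: 10:55–11:20.

10:55–11:20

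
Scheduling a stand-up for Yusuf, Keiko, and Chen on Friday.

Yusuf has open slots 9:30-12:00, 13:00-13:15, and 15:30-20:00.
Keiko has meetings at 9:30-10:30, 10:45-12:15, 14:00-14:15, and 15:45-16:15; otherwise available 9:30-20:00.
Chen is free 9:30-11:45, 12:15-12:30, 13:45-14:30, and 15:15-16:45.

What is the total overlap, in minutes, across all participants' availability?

60 minutes

Keiko free within 09:30–20:00: 10:30–10:45, 12:15–14:00, 14:15–15:45, 16:15–20:00.
Yusuf ∩ Keiko: 10:30–10:45, 13:00–13:15, 15:30–15:45, 16:15–20:00.
Yusuf ∩ Keiko ∩ Chen: 10:30–10:45, 15:30–15:45, 16:15–16:45.
Total common minutes: 15 + 15 + 30 = 60.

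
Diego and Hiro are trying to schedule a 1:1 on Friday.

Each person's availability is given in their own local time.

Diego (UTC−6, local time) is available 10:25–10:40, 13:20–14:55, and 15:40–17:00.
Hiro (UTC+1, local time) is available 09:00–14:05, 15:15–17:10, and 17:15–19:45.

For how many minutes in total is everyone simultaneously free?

Diego → UTC: 16:25–16:40, 19:20–20:55, 21:40–23:00.
Hiro → UTC: 08:00–13:05, 14:15–16:10, 16:15–18:45.
Diego ∩ Hiro: 16:25–16:40.
Total common minutes: 15.

15 minutes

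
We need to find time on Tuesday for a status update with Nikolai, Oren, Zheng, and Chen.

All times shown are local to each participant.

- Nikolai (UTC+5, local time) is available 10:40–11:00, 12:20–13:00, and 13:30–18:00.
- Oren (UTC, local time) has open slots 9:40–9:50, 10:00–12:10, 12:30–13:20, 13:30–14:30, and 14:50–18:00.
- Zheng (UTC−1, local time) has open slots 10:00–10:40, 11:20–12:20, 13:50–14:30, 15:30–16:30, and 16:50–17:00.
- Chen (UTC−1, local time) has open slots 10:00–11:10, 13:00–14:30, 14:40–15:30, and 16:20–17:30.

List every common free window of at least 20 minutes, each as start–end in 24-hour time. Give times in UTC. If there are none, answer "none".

Nikolai → UTC: 05:40–06:00, 07:20–08:00, 08:30–13:00.
Oren → UTC: 09:40–09:50, 10:00–12:10, 12:30–13:20, 13:30–14:30, 14:50–18:00.
Zheng → UTC: 11:00–11:40, 12:20–13:20, 14:50–15:30, 16:30–17:30, 17:50–18:00.
Chen → UTC: 11:00–12:10, 14:00–15:30, 15:40–16:30, 17:20–18:30.
Nikolai ∩ Oren: 09:40–09:50, 10:00–12:10, 12:30–13:00.
Nikolai ∩ Oren ∩ Zheng: 11:00–11:40, 12:30–13:00.
Nikolai ∩ Oren ∩ Zheng ∩ Chen: 11:00–11:40.
Windows ≥ 20 min: 11:00–11:40.

11:00–11:40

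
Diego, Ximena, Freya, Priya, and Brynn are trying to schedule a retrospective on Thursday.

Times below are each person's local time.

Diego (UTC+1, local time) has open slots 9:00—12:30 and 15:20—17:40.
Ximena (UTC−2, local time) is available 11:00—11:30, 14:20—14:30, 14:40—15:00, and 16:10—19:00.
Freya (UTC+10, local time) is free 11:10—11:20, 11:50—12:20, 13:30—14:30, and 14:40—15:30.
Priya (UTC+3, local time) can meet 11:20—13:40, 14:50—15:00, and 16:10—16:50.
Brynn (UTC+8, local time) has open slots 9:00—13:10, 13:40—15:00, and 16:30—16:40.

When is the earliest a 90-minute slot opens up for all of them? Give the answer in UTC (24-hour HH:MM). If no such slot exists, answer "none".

none

Diego → UTC: 08:00–11:30, 14:20–16:40.
Ximena → UTC: 13:00–13:30, 16:20–16:30, 16:40–17:00, 18:10–21:00.
Freya → UTC: 01:10–01:20, 01:50–02:20, 03:30–04:30, 04:40–05:30.
Priya → UTC: 08:20–10:40, 11:50–12:00, 13:10–13:50.
Brynn → UTC: 01:00–05:10, 05:40–07:00, 08:30–08:40.
Diego ∩ Ximena: 16:20–16:30.
Diego ∩ Ximena ∩ Freya: (none).
Diego ∩ Ximena ∩ Freya ∩ Priya: (none).
Diego ∩ Ximena ∩ Freya ∩ Priya ∩ Brynn: (none).
Windows ≥ 90 min: (none).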